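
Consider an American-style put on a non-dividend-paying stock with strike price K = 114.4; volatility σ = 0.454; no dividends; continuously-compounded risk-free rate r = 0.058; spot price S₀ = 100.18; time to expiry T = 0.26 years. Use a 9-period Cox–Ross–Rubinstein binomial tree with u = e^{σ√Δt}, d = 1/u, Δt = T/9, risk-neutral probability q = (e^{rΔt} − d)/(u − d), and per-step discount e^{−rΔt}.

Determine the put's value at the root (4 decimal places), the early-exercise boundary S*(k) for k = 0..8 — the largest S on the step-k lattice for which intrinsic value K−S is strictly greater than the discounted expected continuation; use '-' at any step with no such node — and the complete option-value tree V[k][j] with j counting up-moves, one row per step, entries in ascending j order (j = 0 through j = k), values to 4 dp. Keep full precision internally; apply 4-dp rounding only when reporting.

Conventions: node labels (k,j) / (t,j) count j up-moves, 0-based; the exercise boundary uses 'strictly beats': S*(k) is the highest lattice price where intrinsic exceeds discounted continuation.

Δt=0.02889, u=1.08022, d=0.92574, q=0.49157, disc=e^(-rΔt)=0.99833
k=9 terminal: V=max(K-S,0) → 64.3770 56.0294 46.2887 34.9226 21.6597 6.1835 0.0000 0.0000 0.0000 0.0000
k=8: j=0 S=54.0358 intr=60.3642 cont=60.1727 V=60.3642[EX]; j=1 S=63.0531 intr=51.3469 cont=51.1554 V=51.3469[EX]; j=2 S=73.5752 intr=40.8248 cont=40.6333 V=40.8248[EX]; j=3 S=85.8531 intr=28.5469 cont=28.3553 V=28.5469[EX]; j=4 S=100.1800 intr=14.2200 cont=14.0285 V=14.2200[EX]; j=5 S=116.8977 intr=0.0000 cont=3.1386 V=3.1386[hold]; j=6 S=136.4051 intr=0.0000 cont=0.0000 V=0.0000[hold]; j=7 S=159.1679 intr=0.0000 cont=0.0000 V=0.0000[hold]; j=8 S=185.7292 intr=0.0000 cont=0.0000 V=0.0000[hold]  S*(8)=100.1800
k=7: j=0 S=58.3706 intr=56.0294 cont=55.8379 V=56.0294[EX]; j=1 S=68.1113 intr=46.2887 cont=46.0972 V=46.2887[EX]; j=2 S=79.4774 intr=34.9226 cont=34.7310 V=34.9226[EX]; j=3 S=92.7403 intr=21.6597 cont=21.4681 V=21.6597[EX]; j=4 S=108.2165 intr=6.1835 cont=8.7580 V=8.7580[hold]; j=5 S=126.2753 intr=0.0000 cont=1.5931 V=1.5931[hold]; j=6 S=147.3476 intr=0.0000 cont=0.0000 V=0.0000[hold]; j=7 S=171.9364 intr=0.0000 cont=0.0000 V=0.0000[hold]  S*(7)=92.7403
k=6: j=0 S=63.0531 intr=51.3469 cont=51.1554 V=51.3469[EX]; j=1 S=73.5752 intr=40.8248 cont=40.6333 V=40.8248[EX]; j=2 S=85.8531 intr=28.5469 cont=28.3553 V=28.5469[EX]; j=3 S=100.1800 intr=14.2200 cont=15.2919 V=15.2919[hold]; j=4 S=116.8977 intr=0.0000 cont=5.2271 V=5.2271[hold]; j=5 S=136.4051 intr=0.0000 cont=0.8086 V=0.8086[hold]; j=6 S=159.1679 intr=0.0000 cont=0.0000 V=0.0000[hold]  S*(6)=85.8531
k=5: j=0 S=68.1113 intr=46.2887 cont=46.0972 V=46.2887[EX]; j=1 S=79.4774 intr=34.9226 cont=34.7310 V=34.9226[EX]; j=2 S=92.7403 intr=21.6597 cont=21.9942 V=21.9942[hold]; j=3 S=108.2165 intr=6.1835 cont=10.3270 V=10.3270[hold]; j=4 S=126.2753 intr=0.0000 cont=3.0500 V=3.0500[hold]; j=5 S=147.3476 intr=0.0000 cont=0.4104 V=0.4104[hold]  S*(5)=79.4774
k=4: j=0 S=73.5752 intr=40.8248 cont=40.6333 V=40.8248[EX]; j=1 S=85.8531 intr=28.5469 cont=28.5195 V=28.5469[EX]; j=2 S=100.1800 intr=14.2200 cont=16.2317 V=16.2317[hold]; j=3 S=116.8977 intr=0.0000 cont=6.7385 V=6.7385[hold]; j=4 S=136.4051 intr=0.0000 cont=1.7495 V=1.7495[hold]  S*(4)=85.8531
k=3: j=0 S=79.4774 intr=34.9226 cont=34.7310 V=34.9226[EX]; j=1 S=92.7403 intr=21.6597 cont=22.4554 V=22.4554[hold]; j=2 S=108.2165 intr=6.1835 cont=11.5457 V=11.5457[hold]; j=3 S=126.2753 intr=0.0000 cont=4.2789 V=4.2789[hold]  S*(3)=79.4774
k=2: j=0 S=85.8531 intr=28.5469 cont=28.7458 V=28.7458[hold]; j=1 S=100.1800 intr=14.2200 cont=17.0639 V=17.0639[hold]; j=2 S=116.8977 intr=0.0000 cont=7.9602 V=7.9602[hold]  S*(2)=-
k=1: j=0 S=92.7403 intr=21.6597 cont=22.9648 V=22.9648[hold]; j=1 S=108.2165 intr=6.1835 cont=12.5677 V=12.5677[hold]  S*(1)=-
k=0: j=0 S=100.1800 intr=14.2200 cont=17.8239 V=17.8239[hold]  S*(0)=-

price = 17.8239
boundary = - - - 79.4774 85.8531 79.4774 85.8531 92.7403 100.1800
tree:
17.8239
22.9648 12.5677
28.7458 17.0639 7.9602
34.9226 22.4554 11.5457 4.2789
40.8248 28.5469 16.2317 6.7385 1.7495
46.2887 34.9226 21.9942 10.3270 3.0500 0.4104
51.3469 40.8248 28.5469 15.2919 5.2271 0.8086 0.0000
56.0294 46.2887 34.9226 21.6597 8.7580 1.5931 0.0000 0.0000
60.3642 51.3469 40.8248 28.5469 14.2200 3.1386 0.0000 0.0000 0.0000
64.3770 56.0294 46.2887 34.9226 21.6597 6.1835 0.0000 0.0000 0.0000 0.0000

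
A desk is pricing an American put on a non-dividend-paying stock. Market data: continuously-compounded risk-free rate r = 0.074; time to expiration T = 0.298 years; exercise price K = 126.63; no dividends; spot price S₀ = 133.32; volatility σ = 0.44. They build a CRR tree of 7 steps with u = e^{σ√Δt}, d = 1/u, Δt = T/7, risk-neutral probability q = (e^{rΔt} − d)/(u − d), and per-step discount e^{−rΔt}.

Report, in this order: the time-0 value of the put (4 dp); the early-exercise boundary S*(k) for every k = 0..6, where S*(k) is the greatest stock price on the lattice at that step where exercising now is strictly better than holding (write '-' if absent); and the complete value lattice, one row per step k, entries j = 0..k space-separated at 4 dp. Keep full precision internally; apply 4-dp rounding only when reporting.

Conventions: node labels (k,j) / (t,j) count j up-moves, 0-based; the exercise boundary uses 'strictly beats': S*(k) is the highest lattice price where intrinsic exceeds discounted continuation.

price = 8.5427
boundary = - - - - 92.7228 101.5345 111.1836
tree:
8.5427
12.7083 4.3418
18.3376 7.0388 1.6144
25.5009 11.1370 2.8973 0.3142
33.9072 17.0762 5.1409 0.6238 0.0000
41.9542 25.0955 8.9932 1.2384 0.0000 0.0000
49.3028 33.9072 15.4464 2.4584 0.0000 0.0000 0.0000
56.0137 41.9542 25.0955 4.8802 0.0000 0.0000 0.0000 0.0000

Δt=0.04257, u=1.09503, d=0.91321, q=0.49467, disc=e^(-rΔt)=0.99685
k=7 terminal: V=max(K-S,0) → 56.0137 41.9542 25.0955 4.8802 0.0000 0.0000 0.0000 0.0000
k=6: j=0 S=77.3272 intr=49.3028 cont=48.9046 V=49.3028[EX]; j=1 S=92.7228 intr=33.9072 cont=33.5089 V=33.9072[EX]; j=2 S=111.1836 intr=15.4464 cont=15.0481 V=15.4464[EX]; j=3 S=133.3200 intr=0.0000 cont=2.4584 V=2.4584[hold]; j=4 S=159.8637 intr=0.0000 cont=0.0000 V=0.0000[hold]; j=5 S=191.6921 intr=0.0000 cont=0.0000 V=0.0000[hold]; j=6 S=229.8575 intr=0.0000 cont=0.0000 V=0.0000[hold]  S*(6)=111.1836
k=5: j=0 S=84.6758 intr=41.9542 cont=41.5559 V=41.9542[EX]; j=1 S=101.5345 intr=25.0955 cont=24.6972 V=25.0955[EX]; j=2 S=121.7498 intr=4.8802 cont=8.9932 V=8.9932[hold]; j=3 S=145.9898 intr=0.0000 cont=1.2384 V=1.2384[hold]; j=4 S=175.0560 intr=0.0000 cont=0.0000 V=0.0000[hold]; j=5 S=209.9092 intr=0.0000 cont=0.0000 V=0.0000[hold]  S*(5)=101.5345
k=4: j=0 S=92.7228 intr=33.9072 cont=33.5089 V=33.9072[EX]; j=1 S=111.1836 intr=15.4464 cont=17.0762 V=17.0762[hold]; j=2 S=133.3200 intr=0.0000 cont=5.1409 V=5.1409[hold]; j=3 S=159.8637 intr=0.0000 cont=0.6238 V=0.6238[hold]; j=4 S=191.6921 intr=0.0000 cont=0.0000 V=0.0000[hold]  S*(4)=92.7228
k=3: j=0 S=101.5345 intr=25.0955 cont=25.5009 V=25.5009[hold]; j=1 S=121.7498 intr=4.8802 cont=11.1370 V=11.1370[hold]; j=2 S=145.9898 intr=0.0000 cont=2.8973 V=2.8973[hold]; j=3 S=175.0560 intr=0.0000 cont=0.3142 V=0.3142[hold]  S*(3)=-
k=2: j=0 S=111.1836 intr=15.4464 cont=18.3376 V=18.3376[hold]; j=1 S=133.3200 intr=0.0000 cont=7.0388 V=7.0388[hold]; j=2 S=159.8637 intr=0.0000 cont=1.6144 V=1.6144[hold]  S*(2)=-
k=1: j=0 S=121.7498 intr=4.8802 cont=12.7083 V=12.7083[hold]; j=1 S=145.9898 intr=0.0000 cont=4.3418 V=4.3418[hold]  S*(1)=-
k=0: j=0 S=133.3200 intr=0.0000 cont=8.5427 V=8.5427[hold]  S*(0)=-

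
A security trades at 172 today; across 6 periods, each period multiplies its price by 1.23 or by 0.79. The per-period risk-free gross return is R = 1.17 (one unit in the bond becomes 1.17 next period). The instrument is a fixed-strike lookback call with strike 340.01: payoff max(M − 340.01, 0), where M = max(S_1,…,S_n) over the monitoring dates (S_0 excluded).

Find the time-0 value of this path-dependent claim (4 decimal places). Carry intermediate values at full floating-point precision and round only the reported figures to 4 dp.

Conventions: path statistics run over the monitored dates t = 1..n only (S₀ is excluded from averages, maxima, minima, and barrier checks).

No-arbitrage gives p* = (R−d)/(u−d) = 0.8636: enumerate every path, weight its payoff by its p*-probability, and discount by R^6.
Enumerate all 2^6 = 64 price paths (U = up ×1.23, D = down ×0.79); each path with k up-moves has probability p*^k·(1−p*)^(6−k).
DDDDDD: M=135.8800, payoff=0.0000, prob=0.000006
UDDDDD: M=211.5600, payoff=0.0000, prob=0.000041
DUDDDD: M=167.1324, payoff=0.0000, prob=0.000041
UUDDDD: M=260.2188, payoff=0.0000, prob=0.000258
DDUDDD: M=135.8800, payoff=0.0000, prob=0.000041
UDUDDD: M=211.5600, payoff=0.0000, prob=0.000258
DUUDDD: M=205.5729, payoff=0.0000, prob=0.000258
UUUDDD: M=320.0691, payoff=0.0000, prob=0.001633
DDDUDD: M=135.8800, payoff=0.0000, prob=0.000041
UDDUDD: M=211.5600, payoff=0.0000, prob=0.000258
DUDUDD: M=167.1324, payoff=0.0000, prob=0.000258
UUDUDD: M=260.2188, payoff=0.0000, prob=0.001633
DDUUDD: M=162.4026, payoff=0.0000, prob=0.000258
UDUUDD: M=252.8546, payoff=0.0000, prob=0.001633
DUUUDD: M=252.8546, payoff=0.0000, prob=0.001633
UUUUDD: M=393.6850, payoff=53.6750, prob=0.010345
DDDDUD: M=135.8800, payoff=0.0000, prob=0.000041
UDDDUD: M=211.5600, payoff=0.0000, prob=0.000258
DUDDUD: M=167.1324, payoff=0.0000, prob=0.000258
UUDDUD: M=260.2188, payoff=0.0000, prob=0.001633
DDUDUD: M=135.8800, payoff=0.0000, prob=0.000258
UDUDUD: M=211.5600, payoff=0.0000, prob=0.001633
DUUDUD: M=205.5729, payoff=0.0000, prob=0.001633
UUUDUD: M=320.0691, payoff=0.0000, prob=0.010345
DDDUUD: M=135.8800, payoff=0.0000, prob=0.000258
UDDUUD: M=211.5600, payoff=0.0000, prob=0.001633
DUDUUD: M=199.7551, payoff=0.0000, prob=0.001633
UUDUUD: M=311.0112, payoff=0.0000, prob=0.010345
DDUUUD: M=199.7551, payoff=0.0000, prob=0.001633
UDUUUD: M=311.0112, payoff=0.0000, prob=0.010345
DUUUUD: M=311.0112, payoff=0.0000, prob=0.010345
UUUUUD: M=484.2326, payoff=144.2226, prob=0.065517
DDDDDU: M=135.8800, payoff=0.0000, prob=0.000041
UDDDDU: M=211.5600, payoff=0.0000, prob=0.000258
DUDDDU: M=167.1324, payoff=0.0000, prob=0.000258
UUDDDU: M=260.2188, payoff=0.0000, prob=0.001633
DDUDDU: M=135.8800, payoff=0.0000, prob=0.000258
UDUDDU: M=211.5600, payoff=0.0000, prob=0.001633
DUUDDU: M=205.5729, payoff=0.0000, prob=0.001633
UUUDDU: M=320.0691, payoff=0.0000, prob=0.010345
DDDUDU: M=135.8800, payoff=0.0000, prob=0.000258
UDDUDU: M=211.5600, payoff=0.0000, prob=0.001633
DUDUDU: M=167.1324, payoff=0.0000, prob=0.001633
UUDUDU: M=260.2188, payoff=0.0000, prob=0.010345
DDUUDU: M=162.4026, payoff=0.0000, prob=0.001633
UDUUDU: M=252.8546, payoff=0.0000, prob=0.010345
DUUUDU: M=252.8546, payoff=0.0000, prob=0.010345
UUUUDU: M=393.6850, payoff=53.6750, prob=0.065517
DDDDUU: M=135.8800, payoff=0.0000, prob=0.000258
UDDDUU: M=211.5600, payoff=0.0000, prob=0.001633
DUDDUU: M=167.1324, payoff=0.0000, prob=0.001633
UUDDUU: M=260.2188, payoff=0.0000, prob=0.010345
DDUDUU: M=157.8066, payoff=0.0000, prob=0.001633
UDUDUU: M=245.6988, payoff=0.0000, prob=0.010345
DUUDUU: M=245.6988, payoff=0.0000, prob=0.010345
UUUDUU: M=382.5437, payoff=42.5337, prob=0.065517
DDDUUU: M=157.8066, payoff=0.0000, prob=0.001633
UDDUUU: M=245.6988, payoff=0.0000, prob=0.010345
DUDUUU: M=245.6988, payoff=0.0000, prob=0.010345
UUDUUU: M=382.5437, payoff=42.5337, prob=0.065517
DDUUUU: M=245.6988, payoff=0.0000, prob=0.010345
UDUUUU: M=382.5437, payoff=42.5337, prob=0.065517
DUUUUU: M=382.5437, payoff=42.5337, prob=0.065517
UUUUUU: M=595.6061, payoff=255.5961, prob=0.414940
Price = Σ prob·payoff / R^6 = 130.724685 / 2.565164 = 50.9615

price = 50.9615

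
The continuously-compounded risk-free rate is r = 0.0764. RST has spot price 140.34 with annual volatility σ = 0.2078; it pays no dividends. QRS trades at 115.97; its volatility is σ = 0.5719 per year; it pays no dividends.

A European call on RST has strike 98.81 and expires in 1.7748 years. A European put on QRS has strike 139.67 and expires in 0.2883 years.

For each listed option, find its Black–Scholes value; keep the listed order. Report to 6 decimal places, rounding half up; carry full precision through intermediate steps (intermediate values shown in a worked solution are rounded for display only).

[RST call K=98.81]
σ√T = 0.2078·√1.7748 = 0.276835
d₁ = (ln(S/K) + (r+σ²/2)T) / (σ√T) = (ln(140.34/98.81) + (0.0764+0.2078²/2)·1.7748) / 0.276835 = (0.350869 + 0.173913) / 0.276835 = 1.895655
d₂ = d₁ − σ√T = 1.895655 − 0.276835 = 1.618820
e^{−rT} = 0.873196
N(d₁) = 0.970997,  N(d₂) = 0.947257
price = S·N(d₁) − K·e^{−rT}·N(d₂) = 136.269737 − 81.729847 = 54.539890
[QRS put K=139.67]
σ√T = 0.5719·√0.2883 = 0.307074
d₁ = (ln(S/K) + (r+σ²/2)T) / (σ√T) = (ln(115.97/139.67) + (0.0764+0.5719²/2)·0.2883) / 0.307074 = (-0.185951 + 0.069173) / 0.307074 = -0.380292
d₂ = d₁ − σ√T = -0.380292 − 0.307074 = -0.687366
e^{−rT} = 0.978215
N(−d₁) = 0.648136,  N(−d₂) = 0.754074
price = K·e^{−rT}·N(−d₂) − S·N(−d₁) = 103.027045 − 75.164312 = 27.862733

price(RST call K=98.81) = 54.539890
price(QRS put K=139.67) = 27.862733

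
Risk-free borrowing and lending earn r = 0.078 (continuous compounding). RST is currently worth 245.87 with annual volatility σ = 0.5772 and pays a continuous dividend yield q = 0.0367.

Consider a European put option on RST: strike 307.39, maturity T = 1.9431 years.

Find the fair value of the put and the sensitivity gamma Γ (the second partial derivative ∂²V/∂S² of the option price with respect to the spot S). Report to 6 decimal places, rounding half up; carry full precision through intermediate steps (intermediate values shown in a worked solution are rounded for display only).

σ√T = 0.5772·√1.9431 = 0.804589
d₁ = (ln(S/K) + (r−q+σ²/2)T) / (σ√T) = (ln(245.87/307.39) + (0.078−0.0367+0.5772²/2)·1.9431) / 0.804589 = (-0.223314 + 0.403931) / 0.804589 = 0.224484
d₂ = d₁ − σ√T = 0.224484 − 0.804589 = -0.580105
e^{−rT} = 0.859365
e^{−qT} = 0.931172
N(−d₁) = 0.411190,  N(−d₂) = 0.719078
Put price V = K·e^{−rT}·N(−d₂) − S·e^{−qT}·N(−d₁) = 189.951754 − 94.140877 = 95.810878
φ(d₁) = (1/√(2π))·e^{−d₁²/2} = 0.389016
Γ = e^{−qT}·φ(d₁) / (S·σ·√T) = 0.001831

price = 95.810878
Γ = 0.001831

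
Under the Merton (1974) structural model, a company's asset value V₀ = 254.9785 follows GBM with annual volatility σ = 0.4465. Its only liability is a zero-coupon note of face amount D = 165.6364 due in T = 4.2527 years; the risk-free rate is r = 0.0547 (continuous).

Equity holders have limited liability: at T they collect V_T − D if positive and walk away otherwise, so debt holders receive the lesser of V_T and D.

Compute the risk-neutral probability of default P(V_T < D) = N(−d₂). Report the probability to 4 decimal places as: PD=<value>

PD=0.3971

Apply the equity-as-call identities (strike 165.6364, horizon 4.2527 years):
d₁ = [ln(V₀/D) + (r + σ²/2)T] / (σ√T)
   = [ln(254.9785/165.6364) + (0.0547 + 0.5·0.4465²)·4.2527] / (0.4465·√4.2527)
   = [0.431384 + 0.656537] / 0.920776 = 1.181526
d₂ = d₁ − σ√T = 1.181526 − 0.920776 = 0.260751
risk-neutral PD = N(−d₂) = N(-0.260751) = 0.397142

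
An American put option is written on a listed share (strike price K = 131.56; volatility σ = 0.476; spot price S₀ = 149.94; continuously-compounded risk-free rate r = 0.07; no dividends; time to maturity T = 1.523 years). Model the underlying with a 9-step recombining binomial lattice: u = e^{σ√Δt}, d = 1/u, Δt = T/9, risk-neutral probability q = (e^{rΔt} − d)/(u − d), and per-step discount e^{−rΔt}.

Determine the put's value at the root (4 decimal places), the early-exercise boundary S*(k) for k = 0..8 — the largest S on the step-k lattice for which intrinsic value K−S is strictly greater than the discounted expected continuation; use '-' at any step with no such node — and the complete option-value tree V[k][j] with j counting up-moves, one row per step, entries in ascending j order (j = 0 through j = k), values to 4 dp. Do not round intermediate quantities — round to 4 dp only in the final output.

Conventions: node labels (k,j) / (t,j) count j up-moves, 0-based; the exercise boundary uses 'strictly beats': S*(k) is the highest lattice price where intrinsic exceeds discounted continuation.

params: Δt=0.16922 u=1.21630 d=0.82217 q=0.48144 e^(-rΔt)=0.98822
t_9 payoffs: 105.8227 93.4848 75.2325 48.2304 8.2841 0.0000 0.0000 0.0000 0.0000 0.0000
t_8: node(8,0) S=31.3042 payoff=100.2558 vs cont=98.7066 → 100.2558 [stop]  node(8,1) S=46.3107 payoff=85.2493 vs cont=83.7001 → 85.2493 [stop]  node(8,2) S=68.5110 payoff=63.0490 vs cont=61.4998 → 63.0490 [stop]  node(8,3) S=101.3535 payoff=30.2065 vs cont=28.6573 → 30.2065 [stop]  node(8,4) S=149.9400 payoff=0.0000 vs cont=4.2452 → 4.2452 [wait]  node(8,5) S=221.8177 payoff=0.0000 vs cont=0.0000 → 0.0000 [wait]  node(8,6) S=328.1519 payoff=0.0000 vs cont=0.0000 → 0.0000 [wait]  node(8,7) S=485.4602 payoff=0.0000 vs cont=0.0000 → 0.0000 [wait]  node(8,8) S=718.1784 payoff=0.0000 vs cont=0.0000 → 0.0000 [wait]  ⇒ S*(8)=101.3535
t_7: node(7,0) S=38.0752 payoff=93.4848 vs cont=91.9356 → 93.4848 [stop]  node(7,1) S=56.3275 payoff=75.2325 vs cont=73.6833 → 75.2325 [stop]  node(7,2) S=83.3296 payoff=48.2304 vs cont=46.6812 → 48.2304 [stop]  node(7,3) S=123.2759 payoff=8.2841 vs cont=17.4993 → 17.4993 [wait]  node(7,4) S=182.3715 payoff=0.0000 vs cont=2.1755 → 2.1755 [wait]  node(7,5) S=269.7960 payoff=0.0000 vs cont=0.0000 → 0.0000 [wait]  node(7,6) S=399.1299 payoff=0.0000 vs cont=0.0000 → 0.0000 [wait]  node(7,7) S=590.4634 payoff=0.0000 vs cont=0.0000 → 0.0000 [wait]  ⇒ S*(7)=83.3296
t_6: node(6,0) S=46.3107 payoff=85.2493 vs cont=83.7001 → 85.2493 [stop]  node(6,1) S=68.5110 payoff=63.0490 vs cont=61.4998 → 63.0490 [stop]  node(6,2) S=101.3535 payoff=30.2065 vs cont=33.0416 → 33.0416 [wait]  node(6,3) S=149.9400 payoff=0.0000 vs cont=10.0026 → 10.0026 [wait]  node(6,4) S=221.8177 payoff=0.0000 vs cont=1.1149 → 1.1149 [wait]  node(6,5) S=328.1519 payoff=0.0000 vs cont=0.0000 → 0.0000 [wait]  node(6,6) S=485.4602 payoff=0.0000 vs cont=0.0000 → 0.0000 [wait]  ⇒ S*(6)=68.5110
t_5: node(5,0) S=56.3275 payoff=75.2325 vs cont=73.6833 → 75.2325 [stop]  node(5,1) S=83.3296 payoff=48.2304 vs cont=48.0300 → 48.2304 [stop]  node(5,2) S=123.2759 payoff=8.2841 vs cont=21.6913 → 21.6913 [wait]  node(5,3) S=182.3715 payoff=0.0000 vs cont=5.6563 → 5.6563 [wait]  node(5,4) S=269.7960 payoff=0.0000 vs cont=0.5713 → 0.5713 [wait]  node(5,5) S=399.1299 payoff=0.0000 vs cont=0.0000 → 0.0000 [wait]  ⇒ S*(5)=83.3296
t_4: node(4,0) S=68.5110 payoff=63.0490 vs cont=61.4998 → 63.0490 [stop]  node(4,1) S=101.3535 payoff=30.2065 vs cont=35.0360 → 35.0360 [wait]  node(4,2) S=149.9400 payoff=0.0000 vs cont=13.8069 → 13.8069 [wait]  node(4,3) S=221.8177 payoff=0.0000 vs cont=3.1704 → 3.1704 [wait]  node(4,4) S=328.1519 payoff=0.0000 vs cont=0.2928 → 0.2928 [wait]  ⇒ S*(4)=68.5110
t_3: node(3,0) S=83.3296 payoff=48.2304 vs cont=48.9789 → 48.9789 [wait]  node(3,1) S=123.2759 payoff=8.2841 vs cont=24.5233 → 24.5233 [wait]  node(3,2) S=182.3715 payoff=0.0000 vs cont=8.5839 → 8.5839 [wait]  node(3,3) S=269.7960 payoff=0.0000 vs cont=1.7640 → 1.7640 [wait]  ⇒ S*(3)=-
t_2: node(2,0) S=101.3535 payoff=30.2065 vs cont=36.7670 → 36.7670 [wait]  node(2,1) S=149.9400 payoff=0.0000 vs cont=16.6511 → 16.6511 [wait]  node(2,2) S=221.8177 payoff=0.0000 vs cont=5.2381 → 5.2381 [wait]  ⇒ S*(2)=-
t_1: node(1,0) S=123.2759 payoff=8.2841 vs cont=26.7635 → 26.7635 [wait]  node(1,1) S=182.3715 payoff=0.0000 vs cont=11.0251 → 11.0251 [wait]  ⇒ S*(1)=-
t_0: node(0,0) S=149.9400 payoff=0.0000 vs cont=18.9605 → 18.9605 [wait]  ⇒ S*(0)=-

price = 18.9605
boundary = - - - - 68.5110 83.3296 68.5110 83.3296 101.3535
tree:
18.9605
26.7635 11.0251
36.7670 16.6511 5.2381
48.9789 24.5233 8.5839 1.7640
63.0490 35.0360 13.8069 3.1704 0.2928
75.2325 48.2304 21.6913 5.6563 0.5713 0.0000
85.2493 63.0490 33.0416 10.0026 1.1149 0.0000 0.0000
93.4848 75.2325 48.2304 17.4993 2.1755 0.0000 0.0000 0.0000
100.2558 85.2493 63.0490 30.2065 4.2452 0.0000 0.0000 0.0000 0.0000
105.8227 93.4848 75.2325 48.2304 8.2841 0.0000 0.0000 0.0000 0.0000 0.0000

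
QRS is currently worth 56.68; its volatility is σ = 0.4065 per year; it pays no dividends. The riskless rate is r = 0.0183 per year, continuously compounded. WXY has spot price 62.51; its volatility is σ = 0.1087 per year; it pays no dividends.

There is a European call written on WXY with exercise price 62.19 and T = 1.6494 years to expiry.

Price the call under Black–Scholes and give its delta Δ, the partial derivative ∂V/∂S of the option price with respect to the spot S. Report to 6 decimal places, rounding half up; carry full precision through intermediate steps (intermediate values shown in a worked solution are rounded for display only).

price = 4.611365
Δ = 0.626569

σ√T = 0.1087·√1.6494 = 0.139602
d₁ = (ln(S/K) + (r+σ²/2)T) / (σ√T) = (ln(62.51/62.19) + (0.0183+0.1087²/2)·1.6494) / 0.139602 = (0.005132 + 0.039928) / 0.139602 = 0.322779
d₂ = d₁ − σ√T = 0.322779 − 0.139602 = 0.183177
e^{−rT} = 0.970267
N(d₁) = 0.626569,  N(d₂) = 0.572670
Call price V = S·N(d₁) − K·e^{−rT}·N(d₂) = 39.166819 − 34.555454 = 4.611365
Δ = N(d₁) = 0.626569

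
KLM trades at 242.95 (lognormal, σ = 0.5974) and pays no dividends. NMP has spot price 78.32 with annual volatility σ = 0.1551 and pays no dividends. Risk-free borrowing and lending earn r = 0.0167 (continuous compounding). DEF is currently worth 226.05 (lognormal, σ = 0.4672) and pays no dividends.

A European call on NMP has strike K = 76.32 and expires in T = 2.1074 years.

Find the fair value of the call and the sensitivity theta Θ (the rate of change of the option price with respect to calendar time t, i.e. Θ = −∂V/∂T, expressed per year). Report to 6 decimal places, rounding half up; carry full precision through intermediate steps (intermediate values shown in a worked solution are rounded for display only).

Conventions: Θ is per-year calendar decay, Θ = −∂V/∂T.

σ√T = 0.1551·√2.1074 = 0.225157
d₁ = (ln(S/K) + (r+σ²/2)T) / (σ√T) = (ln(78.32/76.32) + (0.0167+0.1551²/2)·2.1074) / 0.225157 = (0.025868 + 0.060541) / 0.225157 = 0.383774
d₂ = d₁ − σ√T = 0.383774 − 0.225157 = 0.158617
e^{−rT} = 0.965419
N(d₁) = 0.649427,  N(d₂) = 0.563015
Call price V = S·N(d₁) − K·e^{−rT}·N(d₂) = 50.863124 − 41.483341 = 9.379783
φ(d₁) = (1/√(2π))·e^{−d₁²/2} = 0.370619
Θ = −S·φ(d₁)·σ/(2√T) − r·K·e^{−rT}·N(d₂) = −1.550633 − 0.692772 = -2.243405

price = 9.379783
Θ = -2.243405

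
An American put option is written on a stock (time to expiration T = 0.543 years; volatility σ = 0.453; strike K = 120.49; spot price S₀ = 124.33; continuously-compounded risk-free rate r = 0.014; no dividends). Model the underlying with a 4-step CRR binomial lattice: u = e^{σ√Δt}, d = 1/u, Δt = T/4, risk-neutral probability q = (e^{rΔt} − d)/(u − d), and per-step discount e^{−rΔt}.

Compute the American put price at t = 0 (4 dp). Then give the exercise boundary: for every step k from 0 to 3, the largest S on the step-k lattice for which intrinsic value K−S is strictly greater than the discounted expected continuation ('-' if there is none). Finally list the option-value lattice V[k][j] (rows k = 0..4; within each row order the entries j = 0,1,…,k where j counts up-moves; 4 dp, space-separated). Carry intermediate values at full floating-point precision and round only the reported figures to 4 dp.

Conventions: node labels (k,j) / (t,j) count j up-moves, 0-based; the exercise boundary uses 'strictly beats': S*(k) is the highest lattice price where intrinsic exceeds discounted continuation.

Δt=0.13575, u=1.18164, d=0.84628, q=0.46404, disc=e^(-rΔt)=0.99810
k=4 terminal: V=max(K-S,0) → 56.7176 31.4460 0.0000 0.0000 0.0000
k=3: j=0 S=75.3562 intr=45.1338 cont=44.9051 V=45.1338[EX]; j=1 S=105.2180 intr=15.2720 cont=16.8217 V=16.8217[hold]; j=2 S=146.9135 intr=0.0000 cont=0.0000 V=0.0000[hold]; j=3 S=205.1318 intr=0.0000 cont=0.0000 V=0.0000[hold]  S*(3)=75.3562
k=2: j=0 S=89.0440 intr=31.4460 cont=31.9351 V=31.9351[hold]; j=1 S=124.3300 intr=0.0000 cont=8.9986 V=8.9986[hold]; j=2 S=173.5991 intr=0.0000 cont=0.0000 V=0.0000[hold]  S*(2)=-
k=1: j=0 S=105.2180 intr=15.2720 cont=21.2511 V=21.2511[hold]; j=1 S=146.9135 intr=0.0000 cont=4.8137 V=4.8137[hold]  S*(1)=-
k=0: j=0 S=124.3300 intr=0.0000 cont=13.5976 V=13.5976[hold]  S*(0)=-

price = 13.5976
boundary = - - - 75.3562
tree:
13.5976
21.2511 4.8137
31.9351 8.9986 0.0000
45.1338 16.8217 0.0000 0.0000
56.7176 31.4460 0.0000 0.0000 0.0000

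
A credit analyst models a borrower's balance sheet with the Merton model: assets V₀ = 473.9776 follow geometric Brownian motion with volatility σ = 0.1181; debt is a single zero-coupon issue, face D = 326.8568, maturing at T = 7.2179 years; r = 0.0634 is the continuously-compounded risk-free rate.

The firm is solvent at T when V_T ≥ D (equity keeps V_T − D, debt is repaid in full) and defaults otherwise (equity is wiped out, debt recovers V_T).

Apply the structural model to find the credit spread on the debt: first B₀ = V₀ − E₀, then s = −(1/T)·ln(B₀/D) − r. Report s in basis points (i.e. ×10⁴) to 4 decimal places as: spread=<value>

Work the structural quantities from V₀ = 473.9776 against face 326.8568:
d₁ = [ln(V₀/D) + (r + σ²/2)T] / (σ√T)
   = [ln(473.9776/326.8568) + (0.0634 + 0.5·0.1181²)·7.2179] / (0.1181·√7.2179)
   = [0.371638 + 0.507951] / 0.317289 = 2.772199
d₂ = d₁ − σ√T = 2.772199 − 0.317289 = 2.454910
N(d₁) = 0.997216,  N(d₂) = 0.992954,  e^(−rT) = 0.632791
E₀ = V₀·N(d₁) − D·e^(−rT)·N(d₂)
   = 473.9776·0.997216 − 326.8568·0.632791·0.992954 = 267.283321
B₀ = V₀ − E₀ = 473.9776 − 267.283321 = 206.694279
spread = −(1/T)·ln(B₀/D) − r = −(1/7.2179)·ln(206.694279/326.8568) − 0.0634 = 0.00009234
in basis points: 0.00009234 × 10⁴ = 0.9234 bp

spread=0.9234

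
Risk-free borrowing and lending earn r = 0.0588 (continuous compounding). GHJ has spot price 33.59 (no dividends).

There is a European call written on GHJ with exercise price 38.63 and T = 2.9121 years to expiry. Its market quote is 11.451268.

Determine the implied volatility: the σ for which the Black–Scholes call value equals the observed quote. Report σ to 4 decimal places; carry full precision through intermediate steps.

At σ = 0.5000 the Black–Scholes value reproduces the quote:
σ√T = 0.5·√2.9121 = 0.853244
d₁ = (ln(S/K) + (r+σ²/2)T) / (σ√T) = (ln(33.59/38.63) + (0.0588+0.5²/2)·2.9121) / 0.853244 = (-0.139801 + 0.535244) / 0.853244 = 0.463459
d₂ = d₁ − σ√T = 0.463459 − 0.853244 = -0.389785
e^{−rT} = 0.842626
N(d₁) = 0.678482,  N(d₂) = 0.348348
V = S·N(d₁) − K·e^{−rT}·N(d₂) = 22.790216 − 11.338948 = 11.451268 (the observed quote) — the price is monotone increasing in volatility, hence this σ is the only solution

sigma = 0.5000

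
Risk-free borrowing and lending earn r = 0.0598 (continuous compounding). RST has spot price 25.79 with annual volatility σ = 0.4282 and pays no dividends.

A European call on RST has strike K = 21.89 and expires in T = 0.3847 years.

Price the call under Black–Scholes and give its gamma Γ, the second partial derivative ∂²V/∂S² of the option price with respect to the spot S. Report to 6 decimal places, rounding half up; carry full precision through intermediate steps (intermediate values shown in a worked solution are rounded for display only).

price = 5.278783
Γ = 0.041041

σ√T = 0.4282·√0.3847 = 0.265588
d₁ = (ln(S/K) + (r+σ²/2)T) / (σ√T) = (ln(25.79/21.89) + (0.0598+0.4282²/2)·0.3847) / 0.265588 = (0.163957 + 0.058273) / 0.265588 = 0.836750
d₂ = d₁ − σ√T = 0.836750 − 0.265588 = 0.571162
e^{−rT} = 0.977258
N(d₁) = 0.798633,  N(d₂) = 0.716055
Call price V = S·N(d₁) − K·e^{−rT}·N(d₂) = 20.596755 − 15.317972 = 5.278783
φ(d₁) = (1/√(2π))·e^{−d₁²/2} = 0.281109
Γ = φ(d₁) / (S·σ·√T) = 0.041041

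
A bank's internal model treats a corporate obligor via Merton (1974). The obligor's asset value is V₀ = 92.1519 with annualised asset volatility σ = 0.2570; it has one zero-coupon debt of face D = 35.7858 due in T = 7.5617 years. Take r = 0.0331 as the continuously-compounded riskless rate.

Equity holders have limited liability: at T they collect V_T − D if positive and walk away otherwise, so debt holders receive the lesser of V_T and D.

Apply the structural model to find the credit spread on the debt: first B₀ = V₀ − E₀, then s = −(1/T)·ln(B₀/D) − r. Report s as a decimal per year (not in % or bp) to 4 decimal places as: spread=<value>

With assets at 92.1519 and a single debt payment of 35.7858 at 7.5617 years:
d₁ = [ln(V₀/D) + (r + σ²/2)T] / (σ√T)
   = [ln(92.1519/35.7858) + (0.0331 + 0.5·0.2570²)·7.5617] / (0.2570·√7.5617)
   = [0.945887 + 0.500014] / 0.706713 = 2.045953
d₂ = d₁ − σ√T = 2.045953 − 0.706713 = 1.339240
N(d₁) = 0.979620,  N(d₂) = 0.909754,  e^(−rT) = 0.778573
E₀ = V₀·N(d₁) − D·e^(−rT)·N(d₂)
   = 92.1519·0.979620 − 35.7858·0.778573·0.909754 = 64.926362
B₀ = V₀ − E₀ = 92.1519 − 64.926362 = 27.225538
spread = −(1/T)·ln(B₀/D) − r = −(1/7.5617)·ln(27.225538/35.7858) − 0.0331 = 0.00305533

spread=0.0031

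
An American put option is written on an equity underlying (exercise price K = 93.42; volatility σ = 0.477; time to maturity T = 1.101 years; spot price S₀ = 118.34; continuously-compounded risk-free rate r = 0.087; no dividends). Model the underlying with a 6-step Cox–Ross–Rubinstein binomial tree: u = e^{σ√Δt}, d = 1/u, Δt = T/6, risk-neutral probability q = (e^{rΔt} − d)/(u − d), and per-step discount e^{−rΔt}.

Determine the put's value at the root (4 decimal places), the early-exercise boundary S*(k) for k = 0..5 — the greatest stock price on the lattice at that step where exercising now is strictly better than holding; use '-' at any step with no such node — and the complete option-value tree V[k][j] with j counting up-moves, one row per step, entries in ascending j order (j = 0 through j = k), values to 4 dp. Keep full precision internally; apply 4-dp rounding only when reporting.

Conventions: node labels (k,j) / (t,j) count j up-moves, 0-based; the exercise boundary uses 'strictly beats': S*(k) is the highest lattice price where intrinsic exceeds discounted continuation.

params: Δt=0.18350 u=1.22671 d=0.81519 q=0.48820 e^(-rΔt)=0.98416
t_6 payoffs: 58.6912 41.1599 14.7786 0.0000 0.0000 0.0000 0.0000
t_5: node(5,0) S=42.6020 payoff=50.8180 vs cont=49.3384 → 50.8180 [stop]  node(5,1) S=64.1078 payoff=29.3122 vs cont=27.8327 → 29.3122 [stop]  node(5,2) S=96.4698 payoff=0.0000 vs cont=7.4439 → 7.4439 [wait]  node(5,3) S=145.1683 payoff=0.0000 vs cont=0.0000 → 0.0000 [wait]  node(5,4) S=218.4502 payoff=0.0000 vs cont=0.0000 → 0.0000 [wait]  node(5,5) S=328.7251 payoff=0.0000 vs cont=0.0000 → 0.0000 [wait]  ⇒ S*(5)=64.1078
t_4: node(4,0) S=52.2601 payoff=41.1599 vs cont=39.6803 → 41.1599 [stop]  node(4,1) S=78.6414 payoff=14.7786 vs cont=18.3410 → 18.3410 [wait]  node(4,2) S=118.3400 payoff=0.0000 vs cont=3.7495 → 3.7495 [wait]  node(4,3) S=178.0787 payoff=0.0000 vs cont=0.0000 → 0.0000 [wait]  node(4,4) S=267.9740 payoff=0.0000 vs cont=0.0000 → 0.0000 [wait]  ⇒ S*(4)=52.2601
t_3: node(3,0) S=64.1078 payoff=29.3122 vs cont=29.5442 → 29.5442 [wait]  node(3,1) S=96.4698 payoff=0.0000 vs cont=11.0397 → 11.0397 [wait]  node(3,2) S=145.1683 payoff=0.0000 vs cont=1.8886 → 1.8886 [wait]  node(3,3) S=218.4502 payoff=0.0000 vs cont=0.0000 → 0.0000 [wait]  ⇒ S*(3)=-
t_2: node(2,0) S=78.6414 payoff=14.7786 vs cont=20.1855 → 20.1855 [wait]  node(2,1) S=118.3400 payoff=0.0000 vs cont=6.4681 → 6.4681 [wait]  node(2,2) S=178.0787 payoff=0.0000 vs cont=0.9513 → 0.9513 [wait]  ⇒ S*(2)=-
t_1: node(1,0) S=96.4698 payoff=0.0000 vs cont=13.2750 → 13.2750 [wait]  node(1,1) S=145.1683 payoff=0.0000 vs cont=3.7150 → 3.7150 [wait]  ⇒ S*(1)=-
t_0: node(0,0) S=118.3400 payoff=0.0000 vs cont=8.4715 → 8.4715 [wait]  ⇒ S*(0)=-

price = 8.4715
boundary = - - - - 52.2601 64.1078
tree:
8.4715
13.2750 3.7150
20.1855 6.4681 0.9513
29.5442 11.0397 1.8886 0.0000
41.1599 18.3410 3.7495 0.0000 0.0000
50.8180 29.3122 7.4439 0.0000 0.0000 0.0000
58.6912 41.1599 14.7786 0.0000 0.0000 0.0000 0.0000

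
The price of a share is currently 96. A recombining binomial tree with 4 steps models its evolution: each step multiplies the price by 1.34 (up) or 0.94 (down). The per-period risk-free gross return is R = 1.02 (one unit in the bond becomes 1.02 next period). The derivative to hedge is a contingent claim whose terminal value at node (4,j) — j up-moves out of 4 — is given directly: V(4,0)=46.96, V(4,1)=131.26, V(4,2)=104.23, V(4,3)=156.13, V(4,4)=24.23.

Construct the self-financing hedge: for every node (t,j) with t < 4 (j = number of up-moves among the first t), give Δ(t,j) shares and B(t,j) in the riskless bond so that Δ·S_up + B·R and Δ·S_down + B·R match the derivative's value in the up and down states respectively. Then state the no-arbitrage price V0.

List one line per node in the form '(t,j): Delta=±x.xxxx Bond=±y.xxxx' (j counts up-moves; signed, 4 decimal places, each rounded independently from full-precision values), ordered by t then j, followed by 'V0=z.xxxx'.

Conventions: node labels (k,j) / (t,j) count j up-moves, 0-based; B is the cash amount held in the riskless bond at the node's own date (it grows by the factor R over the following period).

(0,0): Delta=0.9008 Bond=-0.5214
(1,0): Delta=1.2616 Bond=-33.0872
(1,1): Delta=-0.1115 Bond=129.6901
(2,0): Delta=1.7924 Bond=-78.7773
(2,1): Delta=-0.2279 Bond=146.3643
(2,2): Delta=0.2153 Bond=75.9621
(3,0): Delta=2.6431 Bond=-148.1814
(3,1): Delta=-0.5945 Bond=190.9613
(3,2): Delta=0.8008 Bond=-17.3873
(3,3): Delta=-1.4276 Bond=456.9559
V0=85.9586

Risk-neutral probability p* = (R−d)/(u−d) = (1.02−0.94)/(1.34−0.94) = 0.2000.
At maturity the claim pays: V(4,0)=46.9600, V(4,1)=131.2600, V(4,2)=104.2300, V(4,3)=156.1300, V(4,4)=24.2300
(3,0): S=79.7361. Δ = (V_up−V_dn)/(S_up−S_dn) = (131.2600−46.9600)/(106.8463−74.9519) = 2.6431. V = [p*·131.2600 + (1−p*)·46.9600]/1.02 = 62.5686. B = V − Δ·S = -148.1814.
(3,1): S=113.6663. Δ = (V_up−V_dn)/(S_up−S_dn) = (104.2300−131.2600)/(152.3128−106.8463) = -0.5945. V = [p*·104.2300 + (1−p*)·131.2600]/1.02 = 123.3863. B = V − Δ·S = 190.9613.
(3,2): S=162.0349. Δ = (V_up−V_dn)/(S_up−S_dn) = (156.1300−104.2300)/(217.1268−152.3128) = 0.8008. V = [p*·156.1300 + (1−p*)·104.2300]/1.02 = 112.3627. B = V − Δ·S = -17.3873.
(3,3): S=230.9860. Δ = (V_up−V_dn)/(S_up−S_dn) = (24.2300−156.1300)/(309.5212−217.1268) = -1.4276. V = [p*·24.2300 + (1−p*)·156.1300]/1.02 = 127.2059. B = V − Δ·S = 456.9559.
(2,0): S=84.8256. Δ = (V_up−V_dn)/(S_up−S_dn) = (123.3863−62.5686)/(113.6663−79.7361) = 1.7924. V = [p*·123.3863 + (1−p*)·62.5686]/1.02 = 73.2668. B = V − Δ·S = -78.7773.
(2,1): S=120.9216. Δ = (V_up−V_dn)/(S_up−S_dn) = (112.3627−123.3863)/(162.0349−113.6663) = -0.2279. V = [p*·112.3627 + (1−p*)·123.3863]/1.02 = 118.8055. B = V − Δ·S = 146.3643.
(2,2): S=172.3776. Δ = (V_up−V_dn)/(S_up−S_dn) = (127.2059−112.3627)/(230.9860−162.0349) = 0.2153. V = [p*·127.2059 + (1−p*)·112.3627]/1.02 = 113.0700. B = V − Δ·S = 75.9621.
(1,0): S=90.2400. Δ = (V_up−V_dn)/(S_up−S_dn) = (118.8055−73.2668)/(120.9216−84.8256) = 1.2616. V = [p*·118.8055 + (1−p*)·73.2668]/1.02 = 80.7594. B = V − Δ·S = -33.0872.
(1,1): S=128.6400. Δ = (V_up−V_dn)/(S_up−S_dn) = (113.0700−118.8055)/(172.3776−120.9216) = -0.1115. V = [p*·113.0700 + (1−p*)·118.8055]/1.02 = 115.3513. B = V − Δ·S = 129.6901.
(0,0): S=96.0000. Δ = (V_up−V_dn)/(S_up−S_dn) = (115.3513−80.7594)/(128.6400−90.2400) = 0.9008. V = [p*·115.3513 + (1−p*)·80.7594]/1.02 = 85.9586. B = V − Δ·S = -0.5214.
Verification: the root portfolio costs Δ(0,0)·S0 + B(0,0) = 85.9586, matching V0.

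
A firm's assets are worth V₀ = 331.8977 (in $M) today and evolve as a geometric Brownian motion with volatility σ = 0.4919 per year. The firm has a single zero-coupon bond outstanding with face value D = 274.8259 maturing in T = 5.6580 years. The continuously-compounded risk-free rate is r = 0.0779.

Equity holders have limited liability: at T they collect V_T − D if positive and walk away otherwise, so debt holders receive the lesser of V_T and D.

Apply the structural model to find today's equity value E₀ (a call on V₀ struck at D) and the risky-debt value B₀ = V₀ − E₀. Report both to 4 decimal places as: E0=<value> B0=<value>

E0=203.3999 B0=128.4978

Apply the equity-as-call identities (strike 274.8259, horizon 5.6580 years):
d₁ = [ln(V₀/D) + (r + σ²/2)T] / (σ√T)
   = [ln(331.8977/274.8259) + (0.0779 + 0.5·0.4919²)·5.6580] / (0.4919·√5.6580)
   = [0.188689 + 1.125279] / 1.170060 = 1.122991
d₂ = d₁ − σ√T = 1.122991 − 1.170060 = -0.047069
N(d₁) = 0.869279,  N(d₂) = 0.481229,  e^(−rT) = 0.643548
E₀ = V₀·N(d₁) − D·e^(−rT)·N(d₂)
   = 331.8977·0.869279 − 274.8259·0.643548·0.481229 = 203.399863
B₀ = V₀ − E₀ = 331.8977 − 203.399863 = 128.497837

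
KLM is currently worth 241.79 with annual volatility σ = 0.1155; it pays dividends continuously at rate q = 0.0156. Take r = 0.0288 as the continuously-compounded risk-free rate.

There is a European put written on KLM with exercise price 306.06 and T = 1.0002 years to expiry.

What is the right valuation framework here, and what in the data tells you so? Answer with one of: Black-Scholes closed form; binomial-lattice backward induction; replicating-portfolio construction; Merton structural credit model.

framework: Black-Scholes closed form

Key observation: the strike-306.06 put on KLM is European-exercise on a continuously-modelled lognormal underlying, so its value is a single closed-form evaluation.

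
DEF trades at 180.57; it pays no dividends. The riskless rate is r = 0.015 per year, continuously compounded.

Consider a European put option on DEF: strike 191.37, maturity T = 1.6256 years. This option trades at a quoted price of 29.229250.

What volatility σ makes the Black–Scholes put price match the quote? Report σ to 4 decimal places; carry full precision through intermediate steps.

At σ = 0.2800 the Black–Scholes value reproduces the quote:
σ√T = 0.28·√1.6256 = 0.356997
d₁ = (ln(S/K) + (r+σ²/2)T) / (σ√T) = (ln(180.57/191.37) + (0.015+0.28²/2)·1.6256) / 0.356997 = (-0.058090 + 0.088108) / 0.356997 = 0.084083
d₂ = d₁ − σ√T = 0.084083 − 0.356997 = -0.272915
e^{−rT} = 0.975911
N(−d₁) = 0.466495,  N(−d₂) = 0.607541
V = K·e^{−rT}·N(−d₂) − S·N(−d₁) = 113.464311 − 84.235061 = 29.229250 (equal to the quote); since ∂V/∂σ > 0 for all σ, the implied volatility is unique

sigma = 0.2800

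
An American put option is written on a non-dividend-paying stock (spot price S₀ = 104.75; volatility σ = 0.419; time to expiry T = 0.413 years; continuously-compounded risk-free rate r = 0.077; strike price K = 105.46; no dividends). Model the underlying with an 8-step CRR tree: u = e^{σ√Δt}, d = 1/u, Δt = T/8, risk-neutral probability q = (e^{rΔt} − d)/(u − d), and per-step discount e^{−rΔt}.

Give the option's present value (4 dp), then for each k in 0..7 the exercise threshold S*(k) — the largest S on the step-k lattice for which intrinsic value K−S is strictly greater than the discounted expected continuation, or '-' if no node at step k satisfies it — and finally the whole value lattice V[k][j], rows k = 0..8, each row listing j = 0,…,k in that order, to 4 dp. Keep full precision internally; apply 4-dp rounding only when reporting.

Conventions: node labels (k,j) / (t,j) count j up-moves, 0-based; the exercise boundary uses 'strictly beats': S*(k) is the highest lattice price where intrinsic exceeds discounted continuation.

params: Δt=0.05162 u=1.09988 d=0.90919 q=0.49710 e^(-rΔt)=0.99603
t_8 payoffs: 56.5509 46.2928 33.8832 18.8709 0.7100 0.0000 0.0000 0.0000 0.0000
t_7: node(7,0) S=53.7942 payoff=51.6658 vs cont=51.2474 → 51.6658 [stop]  node(7,1) S=65.0768 payoff=40.3832 vs cont=39.9648 → 40.3832 [stop]  node(7,2) S=78.7259 payoff=26.7341 vs cont=26.3157 → 26.7341 [stop]  node(7,3) S=95.2376 payoff=10.2224 vs cont=9.8040 → 10.2224 [stop]  node(7,4) S=115.2125 payoff=0.0000 vs cont=0.3556 → 0.3556 [wait]  node(7,5) S=139.3768 payoff=0.0000 vs cont=0.0000 → 0.0000 [wait]  node(7,6) S=168.6093 payoff=0.0000 vs cont=0.0000 → 0.0000 [wait]  node(7,7) S=203.9730 payoff=0.0000 vs cont=0.0000 → 0.0000 [wait]  ⇒ S*(7)=95.2376
t_6: node(6,0) S=59.1672 payoff=46.2928 vs cont=45.8744 → 46.2928 [stop]  node(6,1) S=71.5768 payoff=33.8832 vs cont=33.4649 → 33.8832 [stop]  node(6,2) S=86.5891 payoff=18.8709 vs cont=18.4526 → 18.8709 [stop]  node(6,3) S=104.7500 payoff=0.7100 vs cont=5.2965 → 5.2965 [wait]  node(6,4) S=126.7200 payoff=0.0000 vs cont=0.1781 → 0.1781 [wait]  node(6,5) S=153.2979 payoff=0.0000 vs cont=0.0000 → 0.0000 [wait]  node(6,6) S=185.4501 payoff=0.0000 vs cont=0.0000 → 0.0000 [wait]  ⇒ S*(6)=86.5891
t_5: node(5,0) S=65.0768 payoff=40.3832 vs cont=39.9648 → 40.3832 [stop]  node(5,1) S=78.7259 payoff=26.7341 vs cont=26.3157 → 26.7341 [stop]  node(5,2) S=95.2376 payoff=10.2224 vs cont=12.0749 → 12.0749 [wait]  node(5,3) S=115.2125 payoff=0.0000 vs cont=2.7412 → 2.7412 [wait]  node(5,4) S=139.3768 payoff=0.0000 vs cont=0.0892 → 0.0892 [wait]  node(5,5) S=168.6093 payoff=0.0000 vs cont=0.0000 → 0.0000 [wait]  ⇒ S*(5)=78.7259
t_4: node(4,0) S=71.5768 payoff=33.8832 vs cont=33.4649 → 33.8832 [stop]  node(4,1) S=86.5891 payoff=18.8709 vs cont=19.3698 → 19.3698 [wait]  node(4,2) S=104.7500 payoff=0.7100 vs cont=7.4056 → 7.4056 [wait]  node(4,3) S=126.7200 payoff=0.0000 vs cont=1.4173 → 1.4173 [wait]  node(4,4) S=153.2979 payoff=0.0000 vs cont=0.0447 → 0.0447 [wait]  ⇒ S*(4)=71.5768
t_3: node(3,0) S=78.7259 payoff=26.7341 vs cont=26.5627 → 26.7341 [stop]  node(3,1) S=95.2376 payoff=10.2224 vs cont=13.3691 → 13.3691 [wait]  node(3,2) S=115.2125 payoff=0.0000 vs cont=4.4112 → 4.4112 [wait]  node(3,3) S=139.3768 payoff=0.0000 vs cont=0.7320 → 0.7320 [wait]  ⇒ S*(3)=78.7259
t_2: node(2,0) S=86.5891 payoff=18.8709 vs cont=20.0106 → 20.0106 [wait]  node(2,1) S=104.7500 payoff=0.7100 vs cont=8.8807 → 8.8807 [wait]  node(2,2) S=126.7200 payoff=0.0000 vs cont=2.5720 → 2.5720 [wait]  ⇒ S*(2)=-
t_1: node(1,0) S=95.2376 payoff=10.2224 vs cont=14.4204 → 14.4204 [wait]  node(1,1) S=115.2125 payoff=0.0000 vs cont=5.7218 → 5.7218 [wait]  ⇒ S*(1)=-
t_0: node(0,0) S=104.7500 payoff=0.7100 vs cont=10.0563 → 10.0563 [wait]  ⇒ S*(0)=-

price = 10.0563
boundary = - - - 78.7259 71.5768 78.7259 86.5891 95.2376
tree:
10.0563
14.4204 5.7218
20.0106 8.8807 2.5720
26.7341 13.3691 4.4112 0.7320
33.8832 19.3698 7.4056 1.4173 0.0447
40.3832 26.7341 12.0749 2.7412 0.0892 0.0000
46.2928 33.8832 18.8709 5.2965 0.1781 0.0000 0.0000
51.6658 40.3832 26.7341 10.2224 0.3556 0.0000 0.0000 0.0000
56.5509 46.2928 33.8832 18.8709 0.7100 0.0000 0.0000 0.0000 0.0000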